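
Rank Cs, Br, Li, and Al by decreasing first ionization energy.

Br > Al > Li > Cs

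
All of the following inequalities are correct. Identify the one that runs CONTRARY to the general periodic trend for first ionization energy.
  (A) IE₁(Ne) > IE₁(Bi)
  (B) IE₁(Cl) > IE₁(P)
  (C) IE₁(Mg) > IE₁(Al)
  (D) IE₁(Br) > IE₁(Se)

(C)

The general trend: first ionization energy increases across a period and decreases down a group.
(A) Ne (period 2, group 18) vs Bi (period 6, group 15): the stated order agrees with the simple trend.
(B) Cl (period 3, group 17) vs P (period 3, group 15): the stated order agrees with the simple trend.
(C) Mg (period 3, group 2) vs Al (period 3, group 13): the stated order contradicts the simple trend.
(D) Br (period 4, group 17) vs Se (period 4, group 16): the stated order agrees with the simple trend.
The exception is (C): Al's single 3p electron is easier to remove than one from Mg's filled 3s².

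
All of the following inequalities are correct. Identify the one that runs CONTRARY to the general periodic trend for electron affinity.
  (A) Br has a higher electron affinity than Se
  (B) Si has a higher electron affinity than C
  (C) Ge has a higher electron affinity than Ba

The general trend: electron affinity increases across a period and decreases down a group.
(A) Br (period 4, group 17) vs Se (period 4, group 16): the stated order agrees with the simple trend.
(B) Si (period 3, group 14) vs C (period 2, group 14): the stated order contradicts the simple trend.
(C) Ge (period 4, group 14) vs Ba (period 6, group 2): the stated order agrees with the simple trend.
The exception is (B): Si's larger, more diffuse 3p orbitals accept an added electron slightly more readily than C's compact 2p.

(B)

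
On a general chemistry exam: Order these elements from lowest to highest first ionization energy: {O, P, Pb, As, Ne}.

Pb < As < P < O < Ne

O is in period 2, group 16; Ne is in period 2, group 18; P is in period 3, group 15; As is in period 4, group 15; Pb is in period 6, group 14.
Across a period the outer electron is held more tightly (higher IE₁); down a group it sits in a higher shell, more shielded, and comes off more easily.
Here both period and group differ, so the two effects have to be weighed against each other.
As > Pb: both effects reinforce here, so As is clearly the higher of the two.
P > As: P sits above As in group 15, so the down-group effect alone puts P higher.
O > P: both effects reinforce here, so O is clearly the higher of the two.
Ne > O: Ne lies to the right of O in period 2, so the across-period effect alone puts Ne higher.
Tabulated first ionization energy (kJ/mol): O 1314, Ne 2081, P 1012, As 947, Pb 716.
So from lowest to highest: Pb < As < P < O < Ne.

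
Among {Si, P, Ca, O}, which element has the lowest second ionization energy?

After 1 electron has been removed, what remains? Si⁺ still has 3 valence electrons; P⁺ still has 4 valence electrons; Ca⁺ still has 1 valence electron; O⁺ still has 5 valence electrons.
All are still removing valence electrons, so compare the +1 ions as you would atoms: IE_2 generally rises across a period (higher Z_eff) and falls down a group (larger shell), subject to the usual subshell exceptions.
Valence configurations: Si⁺ [Ne]3s²3p¹, P⁺ [Ne]3s²3p², Ca⁺ [Ar]4s¹, O⁺ [He]2s²2p³.
Tabulated IE_2 (kJ/mol): Si 1577, P 1907, Ca 1145, O 3388.
Hence IE_2: Ca < Si < P < O.

Ca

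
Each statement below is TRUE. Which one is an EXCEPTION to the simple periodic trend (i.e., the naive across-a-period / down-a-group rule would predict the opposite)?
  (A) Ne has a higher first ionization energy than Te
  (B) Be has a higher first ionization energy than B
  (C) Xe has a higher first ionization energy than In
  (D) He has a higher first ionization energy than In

(B)

The general trend: first ionization energy increases across a period and decreases down a group.
(A) Ne (period 2, group 18) vs Te (period 5, group 16): the stated order agrees with the simple trend.
(B) Be (period 2, group 2) vs B (period 2, group 13): the stated order contradicts the simple trend.
(C) Xe (period 5, group 18) vs In (period 5, group 13): the stated order agrees with the simple trend.
(D) He (period 1, group 18) vs In (period 5, group 13): the stated order agrees with the simple trend.
The exception is (B): removing B's lone 2p electron is easier than breaking Be's filled 2s².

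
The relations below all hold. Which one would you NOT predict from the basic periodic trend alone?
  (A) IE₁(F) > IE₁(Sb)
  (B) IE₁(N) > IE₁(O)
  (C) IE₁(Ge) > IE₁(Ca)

(B)

The general trend: first ionisation energy increases across a period and decreases down a group.
(A) F (period 2, group 17) vs Sb (period 5, group 15): the stated order agrees with the simple trend.
(B) N (period 2, group 15) vs O (period 2, group 16): the stated order contradicts the simple trend.
(C) Ge (period 4, group 14) vs Ca (period 4, group 2): the stated order agrees with the simple trend.
The exception is (B): pairing an electron in O's 2p⁴ costs repulsion energy, so O ionizes more easily than half-filled N (2p³).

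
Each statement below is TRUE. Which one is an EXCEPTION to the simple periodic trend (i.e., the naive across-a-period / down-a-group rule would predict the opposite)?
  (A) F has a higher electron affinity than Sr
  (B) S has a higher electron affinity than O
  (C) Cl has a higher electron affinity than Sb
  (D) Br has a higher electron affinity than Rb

The general trend: electron affinity increases across a period and decreases down a group.
(A) F (period 2, group 17) vs Sr (period 5, group 2): the stated order agrees with the simple trend.
(B) S (period 3, group 16) vs O (period 2, group 16): the stated order contradicts the simple trend.
(C) Cl (period 3, group 17) vs Sb (period 5, group 15): the stated order agrees with the simple trend.
(D) Br (period 4, group 17) vs Rb (period 5, group 1): the stated order agrees with the simple trend.
The exception is (B): the compact 2p subshell of O repels the added electron more than S's larger 3p does.

(B)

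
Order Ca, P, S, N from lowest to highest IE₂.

Ca < P < S < N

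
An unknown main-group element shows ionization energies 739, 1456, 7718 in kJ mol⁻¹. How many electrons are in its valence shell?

2

Look for the largest jump between consecutive ionization energies: IE3/IE2 ≈ 5.3, far larger than any earlier ratio.
That jump marks the point where a core electron is being removed. So the atom has 2 valence electrons.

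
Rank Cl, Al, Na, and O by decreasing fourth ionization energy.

Consider each +3 ion: Cl³⁺ still has 4 valence electrons; Al³⁺ is the bare [Ne] core; Na³⁺ is already 2 electrons into the core; O³⁺ still has 3 valence electrons.
Breaking into a closed-shell core is much more expensive than removing a leftover valence electron — Na and Al have the largest IE_4 here.
Valence configurations: Cl³⁺ [Ne]3s²3p², O³⁺ [He]2s²2p¹.
Approximate IE_4 values (kJ/mol): Cl 5159, Al 11577, Na 9543, O 7469.
So the fourth ionization energies run Cl < O < Na < Al.

Al > Na > O > Cl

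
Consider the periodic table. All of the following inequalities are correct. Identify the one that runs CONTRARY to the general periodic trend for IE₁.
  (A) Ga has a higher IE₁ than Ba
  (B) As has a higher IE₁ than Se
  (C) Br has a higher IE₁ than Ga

(B)

The general trend: IE₁ increases across a period and decreases down a group.
(A) Ga (period 4, group 13) vs Ba (period 6, group 2): the stated order agrees with the simple trend.
(B) As (period 4, group 15) vs Se (period 4, group 16): the stated order contradicts the simple trend.
(C) Br (period 4, group 17) vs Ga (period 4, group 13): the stated order agrees with the simple trend.
The exception is (B): Se (4p⁴) ionizes more easily than half-filled As (4p³).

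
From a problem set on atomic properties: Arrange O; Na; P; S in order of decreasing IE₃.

Na > O > S > P

IE_3 is the cost of taking one more electron from the +2 cation: O²⁺ still has 4 valence electrons; Na²⁺ is already 1 electron into the core; P²⁺ still has 3 valence electrons; S²⁺ still has 4 valence electrons.
Breaking into a closed-shell core is much more expensive than removing a leftover valence electron — Na has the largest IE_3 here.
Valence configurations: O²⁺ [He]2s²2p², P²⁺ [Ne]3s²3p¹, S²⁺ [Ne]3s²3p².
The numbers (kJ/mol): O 5300, Na 6910, P 2914, S 3357.
Hence IE_3: P < S < O < Na.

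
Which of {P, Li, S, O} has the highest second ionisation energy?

IE_2 is the cost of taking one more electron from the +1 cation: P⁺ still has 4 valence electrons; Li⁺ is the bare [He] core; S⁺ still has 5 valence electrons; O⁺ still has 5 valence electrons.
Pulling an electron out of a noble-gas core costs far more than removing a remaining valence electron, so Li sits at the high end of IE_2.
Valence configurations: P⁺ [Ne]3s²3p², S⁺ [Ne]3s²3p³, O⁺ [He]2s²2p³.
Tabulated IE_2 (kJ/mol): P 1907, Li 7298, S 2252, O 3388.
So the second ionization energies run P < S < O < Li.

Li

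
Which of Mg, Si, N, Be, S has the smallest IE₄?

The fourth ionization energy removes an electron from the +3 ion. For each element: Mg³⁺ is already 1 electron into the core; Si³⁺ still has 1 valence electron; N³⁺ still has 2 valence electrons; Be³⁺ is already 1 electron into the core; S³⁺ still has 3 valence electrons.
Pulling an electron out of a noble-gas core costs far more than removing a remaining valence electron, so Mg and Be sit at the high end of IE_4.
Valence configurations: Si³⁺ [Ne]3s¹, N³⁺ [He]2s², S³⁺ [Ne]3s²3p¹.
The numbers (kJ/mol): Mg 10543, Si 4356, N 7475, Be 21007, S 4556.
Putting it together, IE_4: Si < S < N < Mg < Be.

Si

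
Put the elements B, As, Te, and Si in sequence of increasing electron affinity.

B is in period 2, group 13; Si is in period 3, group 14; As is in period 4, group 15; Te is in period 5, group 16.
EA tends to increase across a period and decrease down a group, though the pattern is less regular than for IE or radius.
These sit on a diagonal, where the across-period and down-group effects partly cancel.
As > B: the two effects oppose for this pair; the across-period effect wins (78 vs 27 kJ/mol).
Si > As: period and group pull opposite ways; the down-group shift dominates (134 vs 78 kJ/mol).
Te > Si: the two effects oppose for this pair; the across-period effect wins (190 vs 134 kJ/mol).
Approximate values (kJ/mol): B 27, Si 134, As 78, Te 190.
So from lowest to highest: B < As < Si < Te.

B < As < Si < Te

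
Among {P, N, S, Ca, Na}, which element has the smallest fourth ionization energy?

S

IE_4 is the cost of taking one more electron from the +3 cation: P³⁺ still has 2 valence electrons; N³⁺ still has 2 valence electrons; S³⁺ still has 3 valence electrons; Ca³⁺ is already 1 electron into the core; Na³⁺ is already 2 electrons into the core.
Usually core removal costs more than valence removal, but here the competition is close: a tightly held n=2 valence electron can cost more to remove than an n=3 core electron, so the actual values have to decide it.
Valence configurations: P³⁺ [Ne]3s², N³⁺ [He]2s², S³⁺ [Ne]3s²3p¹.
S³⁺ loses a lone 3p electron whereas P³⁺ must break into a filled 3s² pair, so IE_4(P) > IE_4(S) even though S has the higher nuclear charge.
Tabulated IE_4 (kJ/mol): P 4964, N 7475, S 4556, Ca 6491, Na 9543.
Overall IE_4 order: S < P < Ca < N < Na.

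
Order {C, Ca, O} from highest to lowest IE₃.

O > Ca > C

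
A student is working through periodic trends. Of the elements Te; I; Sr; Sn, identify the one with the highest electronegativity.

Sr is in period 5, group 2; Sn is in period 5, group 14; Te is in period 5, group 16; I is in period 5, group 17.
EN rises left→right (higher Z_eff, smaller atoms) and falls top→bottom (larger, more shielded atoms).
All lie in period 5, so electronegativity increases left to right.
The highest electronegativity among these belongs to I.

I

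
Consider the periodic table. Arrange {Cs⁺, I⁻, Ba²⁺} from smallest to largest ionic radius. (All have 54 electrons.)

Ba²⁺ < Cs⁺ < I⁻

All of these have 54 electrons, so size is governed by nuclear charge alone: the more protons, the stronger the pull on the same electron cloud, and the smaller the ion.
Nuclear charges: Ba²⁺ (Z=56), Cs⁺ (Z=55), I⁻ (Z=53).
Smallest to largest: Ba²⁺ < Cs⁺ < I⁻.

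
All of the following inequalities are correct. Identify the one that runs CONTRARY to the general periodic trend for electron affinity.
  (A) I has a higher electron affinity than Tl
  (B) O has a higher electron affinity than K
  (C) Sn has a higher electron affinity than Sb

(C)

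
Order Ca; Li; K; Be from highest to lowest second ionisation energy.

Li > K > Be > Ca

IE_2 is the cost of taking one more electron from the +1 cation: Ca⁺ still has 1 valence electron; Li⁺ is the bare [He] core; K⁺ is the bare [Ar] core; Be⁺ still has 1 valence electron.
Core electrons are held far more tightly than valence electrons, so K and Li top the IE_2 order.
Valence configurations: Ca⁺ [Ar]4s¹, Be⁺ [He]2s¹.
Tabulated IE_2 (kJ/mol): Ca 1145, Li 7298, K 3052, Be 1757.
So the second ionization energies run Ca < Be < K < Li.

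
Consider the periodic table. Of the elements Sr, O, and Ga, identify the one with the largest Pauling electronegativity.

O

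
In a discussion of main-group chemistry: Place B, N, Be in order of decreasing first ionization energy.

N > Be > B

First ionization energy rises across a period (greater Z_eff holds electrons more tightly) and falls down a group (valence electrons are farther from the nucleus).
All lie in period 2; the across-period trend (first ionization energy increases left to right) applies, with the exception below.
Note the exception: Be has a higher first ionization energy than B, contrary to the simple trend — removing B's lone 2p electron is easier than breaking Be's filled 2s².
Tabulated first ionization energy (kJ/mol): Be 900, B 801, N 1402.
So from highest to lowest: N > Be > B.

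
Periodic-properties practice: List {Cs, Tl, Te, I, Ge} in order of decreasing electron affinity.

I > Te > Ge > Cs > Tl

Ge is in period 4, group 14; Te is in period 5, group 16; I is in period 5, group 17; Cs is in period 6, group 1; Tl is in period 6, group 13.
EA tends to increase across a period and decrease down a group, though the pattern is less regular than for IE or radius.
Here both period and group differ, so the two effects have to be weighed against each other.
Cs > Tl: this pair runs against the simple trend — see the exception note.
Ge > Cs: both effects reinforce here, so Ge is clearly the higher of the two.
Te > Ge: the two effects oppose for this pair; the across-period effect wins (190 vs 119 kJ/mol).
I > Te: both are in period 5; the period trend gives I the larger value.
Note the exception: Cs has a higher electron affinity than Tl, contrary to the simple trend — Tl's ns²np¹ configuration gives only a small electron affinity — the sparsely filled np subshell binds an added electron weakly.
For reference (kJ/mol): Ge 119, Te 190, I 295, Cs 46, Tl 19.
So from highest to lowest: I > Te > Ge > Cs > Tl.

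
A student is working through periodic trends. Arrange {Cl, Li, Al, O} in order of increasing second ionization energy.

Al, Cl, O, Li

IE_2 is the cost of taking one more electron from the +1 cation: Cl⁺ still has 6 valence electrons; Li⁺ is the bare [He] core; Al⁺ still has 2 valence electrons; O⁺ still has 5 valence electrons.
Core electrons are held far more tightly than valence electrons, so Li tops the IE_2 order.
Valence configurations: Cl⁺ [Ne]3s²3p⁴, Al⁺ [Ne]3s², O⁺ [He]2s²2p³.
The numbers (kJ/mol): Cl 2298, Li 7298, Al 1817, O 3388.
Putting it together, IE_2: Al < Cl < O < Li.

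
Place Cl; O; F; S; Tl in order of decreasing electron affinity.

Cl, F, S, O, Tl

O is in period 2, group 16; F is in period 2, group 17; S is in period 3, group 16; Cl is in period 3, group 17; Tl is in period 6, group 13.
Atoms with high Z_eff and room in the valence shell (especially the halogens) have the most exothermic electron affinities.
Here both period and group differ, so the two effects have to be weighed against each other.
O > Tl: relative to Tl, both the across-period and down-group shifts push O's electron affinity up.
S > O: this pair runs against the simple trend — see the exception note.
F > S: both effects reinforce here, so F is clearly the higher of the two.
Cl > F: this pair runs against the simple trend — see the exception note.
Note the exception: S has a higher electron affinity than O, contrary to the simple trend — the compact 2p subshell of O repels the added electron more than S's larger 3p does.
Note the exception: Cl has a higher electron affinity than F, contrary to the simple trend — F's small 2p subshell makes the incoming electron feel strong e⁻–e⁻ repulsion, so Cl actually releases more energy on gaining an electron.
Tabulated electron affinity (kJ/mol): O 141, F 328, S 200, Cl 349, Tl 19.
So from highest to lowest: Cl > F > S > O > Tl.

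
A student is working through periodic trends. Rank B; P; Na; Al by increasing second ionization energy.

IE_2 is the cost of taking one more electron from the +1 cation: B⁺ still has 2 valence electrons; P⁺ still has 4 valence electrons; Na⁺ is the bare [Ne] core; Al⁺ still has 2 valence electrons.
Pulling an electron out of a noble-gas core costs far more than removing a remaining valence electron, so Na sits at the high end of IE_2.
Valence configurations: B⁺ [He]2s², P⁺ [Ne]3s²3p², Al⁺ [Ne]3s².
Approximate IE_2 values (kJ/mol): B 2427, P 1907, Na 4562, Al 1817.
So the second ionization energies run Al < P < B < Na.

Al < P < B < Na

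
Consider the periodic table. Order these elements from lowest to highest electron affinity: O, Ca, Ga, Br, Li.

Ca, Ga, Li, O, Br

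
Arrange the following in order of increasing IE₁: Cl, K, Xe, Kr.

K < Xe < Cl < Kr

Cl is in period 3, group 17; K is in period 4, group 1; Kr is in period 4, group 18; Xe is in period 5, group 18.
IE₁ increases left→right with effective nuclear charge and decreases top→bottom as the valence shell moves farther out.
Neither a single period nor a single group — weigh both effects.
Xe > K: the two effects oppose for this pair; the across-period effect wins (1170 vs 419 kJ/mol).
Cl > Xe: the two effects oppose for this pair; the down-group effect wins (1251 vs 1170 kJ/mol).
Kr > Cl: period and group pull opposite ways; the across-period shift dominates (1351 vs 1251 kJ/mol).
Tabulated first ionization energy (kJ/mol): Cl 1251, K 419, Kr 1351, Xe 1170.
So from lowest to highest: K < Xe < Cl < Kr.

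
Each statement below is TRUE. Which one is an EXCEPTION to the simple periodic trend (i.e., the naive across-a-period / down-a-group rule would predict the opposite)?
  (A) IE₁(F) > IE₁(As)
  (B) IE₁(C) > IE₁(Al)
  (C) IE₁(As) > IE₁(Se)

The general trend: first ionisation energy increases across a period and decreases down a group.
(A) F (period 2, group 17) vs As (period 4, group 15): the stated order agrees with the simple trend.
(B) C (period 2, group 14) vs Al (period 3, group 13): the stated order agrees with the simple trend.
(C) As (period 4, group 15) vs Se (period 4, group 16): the stated order contradicts the simple trend.
The exception is (C): Se (4p⁴) ionizes more easily than half-filled As (4p³).

(C)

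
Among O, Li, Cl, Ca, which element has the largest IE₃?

IE_3 is the cost of taking one more electron from the +2 cation: O²⁺ still has 4 valence electrons; Li²⁺ is already 1 electron into the core; Cl²⁺ still has 5 valence electrons; Ca²⁺ is the bare [Ar] core.
Usually core removal costs more than valence removal, but here the competition is close: a tightly held n=2 valence electron can cost more to remove than an n=3 core electron, so the actual values have to decide it.
Valence configurations: O²⁺ [He]2s²2p², Cl²⁺ [Ne]3s²3p³.
The numbers (kJ/mol): O 5300, Li 11815, Cl 3822, Ca 4912.
Overall IE_3 order: Cl < Ca < O < Li.

Li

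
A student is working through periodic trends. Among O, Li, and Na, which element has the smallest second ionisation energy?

Consider each +1 ion: O⁺ still has 5 valence electrons; Li⁺ is the bare [He] core; Na⁺ is the bare [Ne] core.
Pulling an electron out of a noble-gas core costs far more than removing a remaining valence electron, so Na and Li sit at the high end of IE_2.
The numbers (kJ/mol): O 3388, Li 7298, Na 4562.
Overall IE_2 order: O < Na < Li.

O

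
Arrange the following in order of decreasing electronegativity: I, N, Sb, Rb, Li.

Li is in period 2, group 1; N is in period 2, group 15; Rb is in period 5, group 1; Sb is in period 5, group 15; I is in period 5, group 17.
Smaller atoms with higher effective nuclear charge are more electronegative.
Neither a single period nor a single group — weigh both effects.
Li > Rb: Li sits above Rb in group 1, so the down-group effect alone puts Li higher.
Sb > Li: period and group pull opposite ways; the across-period shift dominates (2.05 vs 0.98).
I > Sb: both are in period 5; the period trend gives I the larger value.
N > I: the two effects oppose for this pair; the down-group effect wins (3.04 vs 2.66).
Approximate values (Pauling): Li 0.98, N 3.04, Rb 0.82, Sb 2.05, I 2.66.
So from highest to lowest: N > I > Sb > Li > Rb.

N > I > Sb > Li > Rb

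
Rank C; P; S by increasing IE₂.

P, S, C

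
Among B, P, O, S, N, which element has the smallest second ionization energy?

Consider each +1 ion: B⁺ still has 2 valence electrons; P⁺ still has 4 valence electrons; O⁺ still has 5 valence electrons; S⁺ still has 5 valence electrons; N⁺ still has 4 valence electrons.
All are still removing valence electrons, so compare the +1 ions as you would atoms: IE_2 generally rises across a period (higher Z_eff) and falls down a group (larger shell), subject to the usual subshell exceptions.
Valence configurations: B⁺ [He]2s², P⁺ [Ne]3s²3p², O⁺ [He]2s²2p³, S⁺ [Ne]3s²3p³, N⁺ [He]2s²2p².
The numbers (kJ/mol): B 2427, P 1907, O 3388, S 2252, N 2856.
Putting it together, IE_2: P < S < B < N < O.

P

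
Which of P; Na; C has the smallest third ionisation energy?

P

Consider each +2 ion: P²⁺ still has 3 valence electrons; Na²⁺ is already 1 electron into the core; C²⁺ still has 2 valence electrons.
Pulling an electron out of a noble-gas core costs far more than removing a remaining valence electron, so Na sits at the high end of IE_3.
Valence configurations: P²⁺ [Ne]3s²3p¹, C²⁺ [He]2s².
The numbers (kJ/mol): P 2914, Na 6910, C 4620.
Putting it together, IE_3: P < C < Na.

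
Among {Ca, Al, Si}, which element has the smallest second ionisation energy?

Consider each +1 ion: Ca⁺ still has 1 valence electron; Al⁺ still has 2 valence electrons; Si⁺ still has 3 valence electrons.
All are still removing valence electrons, so compare the +1 ions as you would atoms: IE_2 generally rises across a period (higher Z_eff) and falls down a group (larger shell), subject to the usual subshell exceptions.
Valence configurations: Ca⁺ [Ar]4s¹, Al⁺ [Ne]3s², Si⁺ [Ne]3s²3p¹.
Si⁺ loses a lone 3p electron whereas Al⁺ must break into a filled 3s² pair, so IE_2(Al) > IE_2(Si) even though Si has the higher nuclear charge.
Approximate IE_2 values (kJ/mol): Ca 1145, Al 1817, Si 1577.
Putting it together, IE_2: Ca < Si < Al.

Ca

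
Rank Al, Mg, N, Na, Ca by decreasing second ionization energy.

Consider each +1 ion: Al⁺ still has 2 valence electrons; Mg⁺ still has 1 valence electron; N⁺ still has 4 valence electrons; Na⁺ is the bare [Ne] core; Ca⁺ still has 1 valence electron.
Core electrons are held far more tightly than valence electrons, so Na tops the IE_2 order.
Valence configurations: Al⁺ [Ne]3s², Mg⁺ [Ne]3s¹, N⁺ [He]2s²2p², Ca⁺ [Ar]4s¹.
Approximate IE_2 values (kJ/mol): Al 1817, Mg 1451, N 2856, Na 4562, Ca 1145.
Hence IE_2: Ca < Mg < Al < N < Na.

Na > N > Al > Mg > Ca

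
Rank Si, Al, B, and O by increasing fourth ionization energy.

Si < O < Al < B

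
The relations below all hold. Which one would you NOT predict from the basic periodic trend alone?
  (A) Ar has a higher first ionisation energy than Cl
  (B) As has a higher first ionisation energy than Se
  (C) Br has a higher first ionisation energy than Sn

The general trend: first ionisation energy increases across a period and decreases down a group.
(A) Ar (period 3, group 18) vs Cl (period 3, group 17): the stated order agrees with the simple trend.
(B) As (period 4, group 15) vs Se (period 4, group 16): the stated order contradicts the simple trend.
(C) Br (period 4, group 17) vs Sn (period 5, group 14): the stated order agrees with the simple trend.
The exception is (B): Se (4p⁴) ionizes more easily than half-filled As (4p³).

(B)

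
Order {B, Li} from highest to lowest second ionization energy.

Li > B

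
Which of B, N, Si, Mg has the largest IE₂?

Consider each +1 ion: B⁺ still has 2 valence electrons; N⁺ still has 4 valence electrons; Si⁺ still has 3 valence electrons; Mg⁺ still has 1 valence electron.
All are still removing valence electrons, so compare the +1 ions as you would atoms: IE_2 generally rises across a period (higher Z_eff) and falls down a group (larger shell), subject to the usual subshell exceptions.
Valence configurations: B⁺ [He]2s², N⁺ [He]2s²2p², Si⁺ [Ne]3s²3p¹, Mg⁺ [Ne]3s¹.
The numbers (kJ/mol): B 2427, N 2856, Si 1577, Mg 1451.
So the second ionization energies run Mg < Si < B < N.

N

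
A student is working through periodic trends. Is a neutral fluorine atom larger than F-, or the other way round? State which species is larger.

F-

Forming F- adds 1 electron to F. More electron–electron repulsion in the same shell, with unchanged nuclear charge, lets the cloud expand.
An anion is larger than its parent atom: F- > F.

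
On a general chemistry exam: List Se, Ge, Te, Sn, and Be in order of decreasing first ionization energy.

Se, Be, Te, Ge, Sn

Be is in period 2, group 2; Ge is in period 4, group 14; Se is in period 4, group 16; Sn is in period 5, group 14; Te is in period 5, group 16.
Across a period the outer electron is held more tightly (higher IE₁); down a group it sits in a higher shell, more shielded, and comes off more easily.
Neither a single period nor a single group — weigh both effects.
Ge > Sn: they share group 14; the group trend gives Ge the larger value.
Te > Ge: the two effects oppose for this pair; the across-period effect wins (869 vs 762 kJ/mol).
Be > Te: period and group pull opposite ways; the down-group shift dominates (900 vs 869 kJ/mol).
Se > Be: the two effects oppose for this pair; the across-period effect wins (941 vs 900 kJ/mol).
Tabulated first ionization energy (kJ/mol): Be 900, Ge 762, Se 941, Sn 709, Te 869.
So from highest to lowest: Se > Be > Te > Ge > Sn.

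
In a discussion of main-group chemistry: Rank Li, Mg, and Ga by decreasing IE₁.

Mg > Ga > Li

Li is in period 2, group 1; Mg is in period 3, group 2; Ga is in period 4, group 13.
First ionization energy rises across a period (greater Z_eff holds electrons more tightly) and falls down a group (valence electrons are farther from the nucleus).
These sit on a diagonal, where the across-period and down-group effects partly cancel.
Ga > Li: period and group pull opposite ways; the across-period shift dominates (579 vs 520 kJ/mol).
Mg > Ga: period and group pull opposite ways; the down-group shift dominates (738 vs 579 kJ/mol).
Approximate values (kJ/mol): Li 520, Mg 738, Ga 579.
So from highest to lowest: Mg > Ga > Li.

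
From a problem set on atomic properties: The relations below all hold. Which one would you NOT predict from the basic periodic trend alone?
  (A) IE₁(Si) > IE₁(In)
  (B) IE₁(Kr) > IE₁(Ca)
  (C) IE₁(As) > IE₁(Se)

The general trend: first ionization energy increases across a period and decreases down a group.
(A) Si (period 3, group 14) vs In (period 5, group 13): the stated order agrees with the simple trend.
(B) Kr (period 4, group 18) vs Ca (period 4, group 2): the stated order agrees with the simple trend.
(C) As (period 4, group 15) vs Se (period 4, group 16): the stated order contradicts the simple trend.
The exception is (C): Se (4p⁴) ionizes more easily than half-filled As (4p³).

(C)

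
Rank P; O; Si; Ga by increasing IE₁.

O is in period 2, group 16; Si is in period 3, group 14; P is in period 3, group 15; Ga is in period 4, group 13.
IE₁ increases left→right with effective nuclear charge and decreases top→bottom as the valence shell moves farther out.
Neither a single period nor a single group — weigh both effects.
Si > Ga: relative to Ga, both the across-period and down-group shifts push Si's first ionization energy up.
P > Si: both are in period 3; the period trend gives P the larger value.
O > P: relative to P, both the across-period and down-group shifts push O's first ionization energy up.
For reference (kJ/mol): O 1314, Si 786, P 1012, Ga 579.
So from lowest to highest: Ga < Si < P < O.

Ga < Si < P < O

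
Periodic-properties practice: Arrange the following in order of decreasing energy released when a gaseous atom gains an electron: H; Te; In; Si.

Electron affinity generally becomes more exothermic across a period toward the halogens and less exothermic down a group.
These span different periods and groups, so the two trends combine.
H > In: the two effects oppose for this pair; the down-group effect wins (73 vs 29 kJ/mol).
Si > H: the two effects oppose for this pair; the across-period effect wins (134 vs 73 kJ/mol).
Te > Si: the two effects oppose for this pair; the across-period effect wins (190 vs 134 kJ/mol).
Approximate values (kJ/mol): H 73, Si 134, In 29, Te 190.
So from highest to lowest: Te > Si > H > In.

Te > Si > H > In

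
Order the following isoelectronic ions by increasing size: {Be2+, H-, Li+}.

Be2+ < Li+ < H-

All of these have 2 electrons, so size is governed by nuclear charge alone: the more protons, the stronger the pull on the same electron cloud, and the smaller the ion.
Nuclear charges: Be2+ (Z=4), Li+ (Z=3), H- (Z=1).
Smallest to largest: Be2+ < Li+ < H-.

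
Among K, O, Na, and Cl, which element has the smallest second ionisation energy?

The second ionization energy removes an electron from the +1 ion. For each element: K⁺ is the bare [Ar] core; O⁺ still has 5 valence electrons; Na⁺ is the bare [Ne] core; Cl⁺ still has 6 valence electrons.
Usually core removal costs more than valence removal, but here the competition is close: a tightly held n=2 valence electron can cost more to remove than an n=3 core electron, so the actual values have to decide it.
Valence configurations: O⁺ [He]2s²2p³, Cl⁺ [Ne]3s²3p⁴.
Approximate IE_2 values (kJ/mol): K 3052, O 3388, Na 4562, Cl 2298.
Hence IE_2: Cl < K < O < Na.

Cl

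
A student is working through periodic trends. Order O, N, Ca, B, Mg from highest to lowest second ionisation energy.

The second ionization energy removes an electron from the +1 ion. For each element: O⁺ still has 5 valence electrons; N⁺ still has 4 valence electrons; Ca⁺ still has 1 valence electron; B⁺ still has 2 valence electrons; Mg⁺ still has 1 valence electron.
All are still removing valence electrons, so compare the +1 ions as you would atoms: IE_2 generally rises across a period (higher Z_eff) and falls down a group (larger shell), subject to the usual subshell exceptions.
Valence configurations: O⁺ [He]2s²2p³, N⁺ [He]2s²2p², Ca⁺ [Ar]4s¹, B⁺ [He]2s², Mg⁺ [Ne]3s¹.
Approximate IE_2 values (kJ/mol): O 3388, N 2856, Ca 1145, B 2427, Mg 1451.
Putting it together, IE_2: Ca < Mg < B < N < O.

O, N, B, Mg, Ca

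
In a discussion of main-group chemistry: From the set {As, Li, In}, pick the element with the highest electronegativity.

As

Smaller atoms with higher effective nuclear charge are more electronegative.
Here both period and group differ, so the two effects have to be weighed against each other.
In > Li: the two effects oppose for this pair; the across-period effect wins (1.78 vs 0.98).
As > In: both effects reinforce here, so As is clearly the higher of the two.
Approximate values (Pauling): Li 0.98, As 2.18, In 1.78.
The highest electronegativity among these belongs to As.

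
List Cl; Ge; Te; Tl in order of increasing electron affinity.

Tl, Ge, Te, Cl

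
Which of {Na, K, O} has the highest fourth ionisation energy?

Na

After 3 electrons have been removed, what remains? Na³⁺ is already 2 electrons into the core; K³⁺ is already 2 electrons into the core; O³⁺ still has 3 valence electrons.
Usually core removal costs more than valence removal, but here the competition is close: a tightly held n=2 valence electron can cost more to remove than an n=3 core electron, so the actual values have to decide it.
The numbers (kJ/mol): Na 9543, K 5877, O 7469.
Hence IE_4: K < O < Na.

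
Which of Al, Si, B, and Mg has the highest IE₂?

B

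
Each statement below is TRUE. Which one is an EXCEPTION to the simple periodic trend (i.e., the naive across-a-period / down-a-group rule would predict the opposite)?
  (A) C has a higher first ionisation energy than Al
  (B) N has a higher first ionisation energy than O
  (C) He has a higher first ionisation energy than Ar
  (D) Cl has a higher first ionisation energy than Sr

The general trend: first ionisation energy increases across a period and decreases down a group.
(A) C (period 2, group 14) vs Al (period 3, group 13): the stated order agrees with the simple trend.
(B) N (period 2, group 15) vs O (period 2, group 16): the stated order contradicts the simple trend.
(C) He (period 1, group 18) vs Ar (period 3, group 18): the stated order agrees with the simple trend.
(D) Cl (period 3, group 17) vs Sr (period 5, group 2): the stated order agrees with the simple trend.
The exception is (B): pairing an electron in O's 2p⁴ costs repulsion energy, so O ionizes more easily than half-filled N (2p³).

(B)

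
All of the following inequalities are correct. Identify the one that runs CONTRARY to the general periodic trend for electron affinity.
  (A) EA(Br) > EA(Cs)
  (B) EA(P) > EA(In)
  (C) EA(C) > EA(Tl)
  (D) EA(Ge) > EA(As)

(D)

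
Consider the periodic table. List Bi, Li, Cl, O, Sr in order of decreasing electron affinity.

Li is in period 2, group 1; O is in period 2, group 16; Cl is in period 3, group 17; Sr is in period 5, group 2; Bi is in period 6, group 15.
Electron affinity generally becomes more exothermic across a period toward the halogens and less exothermic down a group.
Here both period and group differ, so the two effects have to be weighed against each other.
Li > Sr: the two effects oppose for this pair; the down-group effect wins (60 vs 5 kJ/mol).
Bi > Li: period and group pull opposite ways; the across-period shift dominates (91 vs 60 kJ/mol).
O > Bi: relative to Bi, both the across-period and down-group shifts push O's electron affinity up.
Cl > O: the two effects oppose for this pair; the across-period effect wins (349 vs 141 kJ/mol).
Approximate values (kJ/mol): Li 60, O 141, Cl 349, Sr 5, Bi 91.
So from highest to lowest: Cl > O > Bi > Li > Sr.

Cl > O > Bi > Li > Sr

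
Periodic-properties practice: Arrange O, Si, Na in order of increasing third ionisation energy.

After 2 electrons have been removed, what remains? O²⁺ still has 4 valence electrons; Si²⁺ still has 2 valence electrons; Na²⁺ is already 1 electron into the core.
Breaking into a closed-shell core is much more expensive than removing a leftover valence electron — Na has the largest IE_3 here.
Valence configurations: O²⁺ [He]2s²2p², Si²⁺ [Ne]3s².
The numbers (kJ/mol): O 5300, Si 3232, Na 6910.
Overall IE_3 order: Si < O < Na.

Si < O < Na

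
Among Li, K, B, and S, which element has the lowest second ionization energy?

The second ionization energy removes an electron from the +1 ion. For each element: Li⁺ is the bare [He] core; K⁺ is the bare [Ar] core; B⁺ still has 2 valence electrons; S⁺ still has 5 valence electrons.
Core electrons are held far more tightly than valence electrons, so K and Li top the IE_2 order.
Valence configurations: B⁺ [He]2s², S⁺ [Ne]3s²3p³.
The numbers (kJ/mol): Li 7298, K 3052, B 2427, S 2252.
So the second ionization energies run S < B < K < Li.

S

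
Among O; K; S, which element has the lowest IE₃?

The third ionization energy removes an electron from the +2 ion. For each element: O²⁺ still has 4 valence electrons; K²⁺ is already 1 electron into the core; S²⁺ still has 4 valence electrons.
Usually core removal costs more than valence removal, but here the competition is close: a tightly held n=2 valence electron can cost more to remove than an n=3 core electron, so the actual values have to decide it.
Valence configurations: O²⁺ [He]2s²2p², S²⁺ [Ne]3s²3p².
Tabulated IE_3 (kJ/mol): O 5300, K 4420, S 3357.
Hence IE_3: S < K < O.

S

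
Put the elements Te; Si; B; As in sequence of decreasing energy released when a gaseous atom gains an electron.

B is in period 2, group 13; Si is in period 3, group 14; As is in period 4, group 15; Te is in period 5, group 16.
Adding an electron releases more energy for atoms nearer the top right (short of the noble gases).
A diagonal step moves right (one effect) and down (the opposite effect) at once.
As > B: period and group pull opposite ways; the across-period shift dominates (78 vs 27 kJ/mol).
Si > As: the two effects oppose for this pair; the down-group effect wins (134 vs 78 kJ/mol).
Te > Si: period and group pull opposite ways; the across-period shift dominates (190 vs 134 kJ/mol).
For reference (kJ/mol): B 27, Si 134, As 78, Te 190.
So from highest to lowest: Te > Si > As > B.

Te > Si > As > B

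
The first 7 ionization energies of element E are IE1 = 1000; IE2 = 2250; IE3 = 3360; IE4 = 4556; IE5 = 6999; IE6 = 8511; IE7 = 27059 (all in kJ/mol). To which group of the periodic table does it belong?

Group 16

Look for the largest jump between consecutive ionization energies: IE7/IE6 ≈ 3.2, far larger than any earlier ratio.
That jump marks the point where a core electron is being removed. So the atom has 6 valence electrons.
A main-group element with 6 valence electrons is in group 16.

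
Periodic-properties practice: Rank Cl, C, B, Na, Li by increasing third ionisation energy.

B < Cl < C < Na < Li

Consider each +2 ion: Cl²⁺ still has 5 valence electrons; C²⁺ still has 2 valence electrons; B²⁺ still has 1 valence electron; Na²⁺ is already 1 electron into the core; Li²⁺ is already 1 electron into the core.
Core electrons are held far more tightly than valence electrons, so Na and Li top the IE_3 order.
Valence configurations: Cl²⁺ [Ne]3s²3p³, C²⁺ [He]2s², B²⁺ [He]2s¹.
Tabulated IE_3 (kJ/mol): Cl 3822, C 4620, B 3660, Na 6910, Li 11815.
Hence IE_3: B < Cl < C < Na < Li.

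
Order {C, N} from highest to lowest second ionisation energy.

Consider each +1 ion: C⁺ still has 3 valence electrons; N⁺ still has 4 valence electrons.
All are still removing valence electrons, so compare the +1 ions as you would atoms: IE_2 generally rises across a period (higher Z_eff) and falls down a group (larger shell), subject to the usual subshell exceptions.
Valence configurations: C⁺ [He]2s²2p¹, N⁺ [He]2s²2p².
Tabulated IE_2 (kJ/mol): C 2353, N 2856.
Hence IE_2: C < N.

N > C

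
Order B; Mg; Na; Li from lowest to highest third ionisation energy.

Consider each +2 ion: B²⁺ still has 1 valence electron; Mg²⁺ is the bare [Ne] core; Na²⁺ is already 1 electron into the core; Li²⁺ is already 1 electron into the core.
Pulling an electron out of a noble-gas core costs far more than removing a remaining valence electron, so Na, Mg and Li sit at the high end of IE_3.
Approximate IE_3 values (kJ/mol): B 3660, Mg 7733, Na 6910, Li 11815.
Hence IE_3: B < Na < Mg < Li.

B < Na < Mg < Li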